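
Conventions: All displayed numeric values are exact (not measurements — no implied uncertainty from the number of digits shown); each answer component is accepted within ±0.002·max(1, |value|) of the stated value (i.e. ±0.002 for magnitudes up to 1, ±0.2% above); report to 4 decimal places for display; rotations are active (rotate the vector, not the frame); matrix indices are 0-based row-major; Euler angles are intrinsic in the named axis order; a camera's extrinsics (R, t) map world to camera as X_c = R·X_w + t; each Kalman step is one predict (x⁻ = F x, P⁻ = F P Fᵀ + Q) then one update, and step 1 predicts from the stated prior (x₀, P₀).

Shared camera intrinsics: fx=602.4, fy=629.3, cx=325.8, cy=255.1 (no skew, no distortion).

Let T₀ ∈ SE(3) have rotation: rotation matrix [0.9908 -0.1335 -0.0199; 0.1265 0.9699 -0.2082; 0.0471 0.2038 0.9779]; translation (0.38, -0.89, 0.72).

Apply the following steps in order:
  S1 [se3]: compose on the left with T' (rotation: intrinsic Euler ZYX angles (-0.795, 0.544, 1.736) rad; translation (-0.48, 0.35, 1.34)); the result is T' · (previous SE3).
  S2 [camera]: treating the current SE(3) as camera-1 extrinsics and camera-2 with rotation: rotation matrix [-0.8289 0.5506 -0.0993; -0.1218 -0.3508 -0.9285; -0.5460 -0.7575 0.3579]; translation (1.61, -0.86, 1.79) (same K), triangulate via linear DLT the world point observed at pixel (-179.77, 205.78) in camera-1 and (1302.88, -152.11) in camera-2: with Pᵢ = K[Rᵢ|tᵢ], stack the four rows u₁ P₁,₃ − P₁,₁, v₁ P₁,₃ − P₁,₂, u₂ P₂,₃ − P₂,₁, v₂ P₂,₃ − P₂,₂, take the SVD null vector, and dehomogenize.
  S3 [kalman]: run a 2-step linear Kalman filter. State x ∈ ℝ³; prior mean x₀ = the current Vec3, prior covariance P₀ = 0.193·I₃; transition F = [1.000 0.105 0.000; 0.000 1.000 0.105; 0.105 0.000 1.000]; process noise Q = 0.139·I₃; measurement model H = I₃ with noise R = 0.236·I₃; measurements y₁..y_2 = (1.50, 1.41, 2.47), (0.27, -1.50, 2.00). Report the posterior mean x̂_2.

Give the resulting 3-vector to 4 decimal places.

result = (0.6066, -0.2349, 1.6908)

after S1 (compose_se3): R=[0.5881 -0.0028 -0.8088; -0.6956 -0.5120 -0.5040; -0.4127 0.8590 -0.3030], t=(-1.0159, 0.0911, 0.2909)
after S2 (triangulate): (0.0128, 0.6069, -0.3131)
after S3 (kf_track): (0.6066, -0.2349, 1.6908)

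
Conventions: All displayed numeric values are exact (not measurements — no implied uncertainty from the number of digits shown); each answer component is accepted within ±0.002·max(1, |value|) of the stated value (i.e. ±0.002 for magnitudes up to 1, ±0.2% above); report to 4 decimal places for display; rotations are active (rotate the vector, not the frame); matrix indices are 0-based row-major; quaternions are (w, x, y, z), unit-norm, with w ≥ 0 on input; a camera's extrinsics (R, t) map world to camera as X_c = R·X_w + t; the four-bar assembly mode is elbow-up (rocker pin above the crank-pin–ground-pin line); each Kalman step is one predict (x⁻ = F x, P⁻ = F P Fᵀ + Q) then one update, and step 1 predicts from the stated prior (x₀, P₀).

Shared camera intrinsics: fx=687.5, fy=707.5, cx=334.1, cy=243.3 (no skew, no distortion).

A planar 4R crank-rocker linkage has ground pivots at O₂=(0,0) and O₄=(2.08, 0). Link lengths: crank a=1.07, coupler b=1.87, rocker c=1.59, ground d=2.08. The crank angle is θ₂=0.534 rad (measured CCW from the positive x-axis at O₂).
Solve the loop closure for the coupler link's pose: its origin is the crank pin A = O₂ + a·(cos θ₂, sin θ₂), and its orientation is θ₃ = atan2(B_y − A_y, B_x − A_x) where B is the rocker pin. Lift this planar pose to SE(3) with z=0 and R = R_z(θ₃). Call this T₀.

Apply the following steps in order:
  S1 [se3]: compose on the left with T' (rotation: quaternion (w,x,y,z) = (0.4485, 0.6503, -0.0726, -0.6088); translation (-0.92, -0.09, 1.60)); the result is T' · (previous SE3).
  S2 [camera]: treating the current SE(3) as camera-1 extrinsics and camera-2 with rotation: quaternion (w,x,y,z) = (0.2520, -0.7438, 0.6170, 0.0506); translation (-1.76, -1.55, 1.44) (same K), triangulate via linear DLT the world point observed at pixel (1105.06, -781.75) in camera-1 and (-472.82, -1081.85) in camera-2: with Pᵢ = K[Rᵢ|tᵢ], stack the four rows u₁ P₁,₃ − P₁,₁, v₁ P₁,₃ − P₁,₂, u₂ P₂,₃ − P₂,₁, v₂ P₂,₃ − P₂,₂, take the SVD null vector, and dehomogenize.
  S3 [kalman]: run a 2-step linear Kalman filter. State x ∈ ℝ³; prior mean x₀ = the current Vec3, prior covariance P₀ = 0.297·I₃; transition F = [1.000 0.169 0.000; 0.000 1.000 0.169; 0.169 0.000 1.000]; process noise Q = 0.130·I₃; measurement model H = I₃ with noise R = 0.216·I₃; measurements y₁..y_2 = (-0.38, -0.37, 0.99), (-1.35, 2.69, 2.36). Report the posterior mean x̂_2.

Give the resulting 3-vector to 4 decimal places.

source (fourbar_fk): coupler pose = R=[0.8496 -0.5274 0.0000; 0.5274 0.8496 0.0000; 0.0000 0.0000 1.0000], t=(0.9210, 0.5446, 0.0000)
after S1 (compose_se3): R=[0.4490 0.2529 -0.8570; -0.8539 -0.1610 -0.4949; -0.2632 0.9540 0.1436], t=(-0.4455, -0.9997, 1.2965)
after S2 (triangulate): (1.3971, 0.4167, -1.1788)
after S3 (kf_track): (-0.5274, 1.4659, 1.4995)

result = (-0.5274, 1.4659, 1.4995)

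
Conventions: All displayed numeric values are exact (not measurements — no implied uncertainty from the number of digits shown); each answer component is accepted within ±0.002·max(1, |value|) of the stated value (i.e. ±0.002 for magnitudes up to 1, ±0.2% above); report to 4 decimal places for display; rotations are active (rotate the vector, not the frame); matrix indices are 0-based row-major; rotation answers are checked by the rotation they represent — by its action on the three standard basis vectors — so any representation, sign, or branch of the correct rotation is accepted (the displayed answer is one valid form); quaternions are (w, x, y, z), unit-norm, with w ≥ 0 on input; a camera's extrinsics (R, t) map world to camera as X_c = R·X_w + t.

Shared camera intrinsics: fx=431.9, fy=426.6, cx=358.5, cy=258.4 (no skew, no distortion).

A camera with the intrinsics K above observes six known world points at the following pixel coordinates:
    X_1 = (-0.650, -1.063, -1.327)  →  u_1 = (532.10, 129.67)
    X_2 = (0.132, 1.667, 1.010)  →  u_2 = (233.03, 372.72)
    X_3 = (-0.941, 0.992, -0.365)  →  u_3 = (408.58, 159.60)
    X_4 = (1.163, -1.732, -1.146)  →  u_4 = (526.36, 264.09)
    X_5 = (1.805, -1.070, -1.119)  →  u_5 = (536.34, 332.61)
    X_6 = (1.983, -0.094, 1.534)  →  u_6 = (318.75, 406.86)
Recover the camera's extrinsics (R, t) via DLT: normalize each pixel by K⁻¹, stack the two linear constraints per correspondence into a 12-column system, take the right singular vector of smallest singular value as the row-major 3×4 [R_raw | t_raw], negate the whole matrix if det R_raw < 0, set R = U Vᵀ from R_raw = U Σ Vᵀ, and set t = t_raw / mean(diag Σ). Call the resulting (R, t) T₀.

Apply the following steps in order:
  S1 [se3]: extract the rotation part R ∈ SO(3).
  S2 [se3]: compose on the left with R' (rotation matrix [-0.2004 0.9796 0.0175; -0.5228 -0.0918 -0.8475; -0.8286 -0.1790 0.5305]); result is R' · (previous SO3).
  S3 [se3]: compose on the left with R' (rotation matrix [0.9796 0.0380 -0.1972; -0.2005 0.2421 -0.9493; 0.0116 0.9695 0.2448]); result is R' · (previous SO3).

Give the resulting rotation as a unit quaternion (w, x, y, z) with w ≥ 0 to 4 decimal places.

rotation (quat) = (0.8276, 0.4877, 0.2044, -0.1884)

source (pnp_recover): camera pose = R=[0.2483 -0.2296 -0.9411; 0.9071 0.3960 0.1427; 0.3399 -0.8891 0.3066], t=(0.4400, -0.1301, 4.0900)
after S1 (rot_of_se3): [0.2483 -0.2296 -0.9411; 0.9071 0.3960 0.1427; 0.3399 -0.8891 0.3066]
after S2 (compose_so3): [0.8447 0.4183 0.3338; -0.5011 0.8372 0.2191; -0.1878 -0.3523 0.9168]
after S3 (compose_so3): [0.8455 0.5111 0.1545; -0.1124 0.4533 -0.8843; -0.5220 0.7303 0.4407]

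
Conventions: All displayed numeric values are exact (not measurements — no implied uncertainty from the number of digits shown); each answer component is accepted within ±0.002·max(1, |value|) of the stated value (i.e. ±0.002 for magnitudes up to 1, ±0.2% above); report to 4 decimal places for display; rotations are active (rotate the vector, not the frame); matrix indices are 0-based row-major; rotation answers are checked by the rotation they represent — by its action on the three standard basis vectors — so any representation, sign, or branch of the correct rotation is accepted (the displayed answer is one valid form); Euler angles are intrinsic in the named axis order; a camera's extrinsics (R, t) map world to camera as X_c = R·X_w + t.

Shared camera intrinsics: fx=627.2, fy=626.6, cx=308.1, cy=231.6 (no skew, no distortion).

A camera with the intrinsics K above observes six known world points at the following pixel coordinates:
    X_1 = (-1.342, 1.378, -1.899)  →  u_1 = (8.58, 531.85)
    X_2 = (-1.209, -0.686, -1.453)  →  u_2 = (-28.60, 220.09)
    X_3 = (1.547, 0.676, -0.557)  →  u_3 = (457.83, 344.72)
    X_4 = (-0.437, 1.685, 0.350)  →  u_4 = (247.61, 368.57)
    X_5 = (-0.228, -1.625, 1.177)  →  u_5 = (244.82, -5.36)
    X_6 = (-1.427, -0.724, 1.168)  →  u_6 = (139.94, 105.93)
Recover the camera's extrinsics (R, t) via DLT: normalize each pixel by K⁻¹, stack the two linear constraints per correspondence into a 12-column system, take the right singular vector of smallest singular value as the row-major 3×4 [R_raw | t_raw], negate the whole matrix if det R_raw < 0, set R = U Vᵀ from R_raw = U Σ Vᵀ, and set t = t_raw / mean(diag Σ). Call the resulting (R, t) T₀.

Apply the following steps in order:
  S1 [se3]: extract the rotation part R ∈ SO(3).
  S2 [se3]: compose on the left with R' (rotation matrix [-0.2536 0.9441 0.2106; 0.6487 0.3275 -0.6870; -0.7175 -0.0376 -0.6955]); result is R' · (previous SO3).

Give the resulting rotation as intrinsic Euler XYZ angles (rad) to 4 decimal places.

source (pnp_recover): camera pose = R=[0.9702 0.1035 0.2192; -0.0015 0.9067 -0.4217; -0.2424 0.4088 0.8798], t=(-0.4100, -0.0600, 4.9400)
after S1 (rot_of_se3): [0.9702 0.1035 0.2192; -0.0015 0.9067 -0.4217; -0.2424 0.4088 0.8798]
after S2 (compose_so3): [-0.2985 0.9159 -0.2684; 0.7954 0.0833 -0.6003; -0.5275 -0.3927 -0.7534]

rotation (euler_xyz) = (2.4687, -0.2718, -1.8859)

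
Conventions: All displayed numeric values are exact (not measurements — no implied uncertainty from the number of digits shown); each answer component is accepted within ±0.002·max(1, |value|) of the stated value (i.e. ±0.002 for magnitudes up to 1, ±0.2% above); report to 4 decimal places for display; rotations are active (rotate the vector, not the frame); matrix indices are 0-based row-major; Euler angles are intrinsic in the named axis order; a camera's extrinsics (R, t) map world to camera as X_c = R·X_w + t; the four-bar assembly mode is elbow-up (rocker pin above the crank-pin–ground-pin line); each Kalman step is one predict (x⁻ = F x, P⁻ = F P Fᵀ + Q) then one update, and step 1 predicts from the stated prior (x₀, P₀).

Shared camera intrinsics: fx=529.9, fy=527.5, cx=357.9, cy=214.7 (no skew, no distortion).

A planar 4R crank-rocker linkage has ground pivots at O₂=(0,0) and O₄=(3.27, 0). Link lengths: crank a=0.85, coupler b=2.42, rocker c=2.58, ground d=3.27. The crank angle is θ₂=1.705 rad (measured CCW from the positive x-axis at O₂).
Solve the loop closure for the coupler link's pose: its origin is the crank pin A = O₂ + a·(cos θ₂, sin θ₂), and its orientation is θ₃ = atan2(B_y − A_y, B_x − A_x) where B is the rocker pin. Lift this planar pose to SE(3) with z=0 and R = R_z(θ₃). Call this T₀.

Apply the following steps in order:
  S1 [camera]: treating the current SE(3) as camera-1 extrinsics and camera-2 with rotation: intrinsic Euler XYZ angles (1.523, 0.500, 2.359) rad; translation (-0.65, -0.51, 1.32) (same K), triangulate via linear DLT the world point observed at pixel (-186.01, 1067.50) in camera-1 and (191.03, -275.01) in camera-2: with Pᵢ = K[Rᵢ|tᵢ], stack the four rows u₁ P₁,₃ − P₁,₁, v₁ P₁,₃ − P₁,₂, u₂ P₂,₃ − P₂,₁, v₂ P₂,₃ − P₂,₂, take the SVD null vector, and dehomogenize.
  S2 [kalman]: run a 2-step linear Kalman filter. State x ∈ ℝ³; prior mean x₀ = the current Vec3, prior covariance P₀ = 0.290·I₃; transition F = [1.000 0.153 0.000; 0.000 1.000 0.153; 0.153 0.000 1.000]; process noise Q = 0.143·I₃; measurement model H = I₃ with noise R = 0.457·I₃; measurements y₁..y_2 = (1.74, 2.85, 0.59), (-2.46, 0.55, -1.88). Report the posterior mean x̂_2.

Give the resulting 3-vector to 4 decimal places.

result = (-0.6634, 0.9881, -0.5676)

source (fourbar_fk): coupler pose = R=[0.8318 -0.5551 0.0000; 0.5551 0.8318 0.0000; 0.0000 0.0000 1.0000], t=(-0.1137, 0.8424, 0.0000)
after S1 (triangulate): (-0.3516, 0.1747, 0.4902)
after S2 (kf_track): (-0.6634, 0.9881, -0.5676)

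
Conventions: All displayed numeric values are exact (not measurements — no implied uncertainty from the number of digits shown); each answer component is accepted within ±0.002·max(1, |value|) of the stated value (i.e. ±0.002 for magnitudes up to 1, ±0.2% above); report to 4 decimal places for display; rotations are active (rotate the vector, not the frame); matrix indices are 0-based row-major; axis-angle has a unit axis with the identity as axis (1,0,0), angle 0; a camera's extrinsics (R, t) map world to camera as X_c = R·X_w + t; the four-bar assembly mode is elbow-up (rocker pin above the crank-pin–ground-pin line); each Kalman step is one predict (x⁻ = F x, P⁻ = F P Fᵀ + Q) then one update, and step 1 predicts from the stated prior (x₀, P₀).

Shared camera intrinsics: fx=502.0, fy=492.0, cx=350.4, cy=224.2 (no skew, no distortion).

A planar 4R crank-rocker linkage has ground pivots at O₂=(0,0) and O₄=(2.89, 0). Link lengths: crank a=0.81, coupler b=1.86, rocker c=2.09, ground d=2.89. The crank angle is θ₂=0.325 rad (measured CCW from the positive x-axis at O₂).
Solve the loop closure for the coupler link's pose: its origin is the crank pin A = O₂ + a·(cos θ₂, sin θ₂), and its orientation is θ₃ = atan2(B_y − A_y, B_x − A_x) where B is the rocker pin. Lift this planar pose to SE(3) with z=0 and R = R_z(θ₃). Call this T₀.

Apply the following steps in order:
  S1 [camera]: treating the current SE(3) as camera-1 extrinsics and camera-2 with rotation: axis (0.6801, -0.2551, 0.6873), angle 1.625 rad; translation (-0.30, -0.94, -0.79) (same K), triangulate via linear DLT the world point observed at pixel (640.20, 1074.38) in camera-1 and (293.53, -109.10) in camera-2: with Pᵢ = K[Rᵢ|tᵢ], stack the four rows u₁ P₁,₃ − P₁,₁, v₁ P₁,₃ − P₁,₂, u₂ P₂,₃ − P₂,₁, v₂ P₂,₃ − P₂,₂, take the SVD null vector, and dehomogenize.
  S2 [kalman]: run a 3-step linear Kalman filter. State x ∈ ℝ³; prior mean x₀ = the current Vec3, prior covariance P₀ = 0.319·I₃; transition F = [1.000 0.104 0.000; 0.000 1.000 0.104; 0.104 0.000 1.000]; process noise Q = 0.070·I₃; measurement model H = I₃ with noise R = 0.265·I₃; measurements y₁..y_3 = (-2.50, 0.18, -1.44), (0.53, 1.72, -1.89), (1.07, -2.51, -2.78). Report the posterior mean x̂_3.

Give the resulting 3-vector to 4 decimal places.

source (fourbar_fk): coupler pose = R=[0.5645 -0.8254 0.0000; 0.8254 0.5645 0.0000; 0.0000 0.0000 1.0000], t=(0.7676, 0.2586, 0.0000)
after S1 (triangulate): (1.8387, 1.1954, 1.4185)
after S2 (kf_track): (0.3073, -0.5332, -1.8328)

result = (0.3073, -0.5332, -1.8328)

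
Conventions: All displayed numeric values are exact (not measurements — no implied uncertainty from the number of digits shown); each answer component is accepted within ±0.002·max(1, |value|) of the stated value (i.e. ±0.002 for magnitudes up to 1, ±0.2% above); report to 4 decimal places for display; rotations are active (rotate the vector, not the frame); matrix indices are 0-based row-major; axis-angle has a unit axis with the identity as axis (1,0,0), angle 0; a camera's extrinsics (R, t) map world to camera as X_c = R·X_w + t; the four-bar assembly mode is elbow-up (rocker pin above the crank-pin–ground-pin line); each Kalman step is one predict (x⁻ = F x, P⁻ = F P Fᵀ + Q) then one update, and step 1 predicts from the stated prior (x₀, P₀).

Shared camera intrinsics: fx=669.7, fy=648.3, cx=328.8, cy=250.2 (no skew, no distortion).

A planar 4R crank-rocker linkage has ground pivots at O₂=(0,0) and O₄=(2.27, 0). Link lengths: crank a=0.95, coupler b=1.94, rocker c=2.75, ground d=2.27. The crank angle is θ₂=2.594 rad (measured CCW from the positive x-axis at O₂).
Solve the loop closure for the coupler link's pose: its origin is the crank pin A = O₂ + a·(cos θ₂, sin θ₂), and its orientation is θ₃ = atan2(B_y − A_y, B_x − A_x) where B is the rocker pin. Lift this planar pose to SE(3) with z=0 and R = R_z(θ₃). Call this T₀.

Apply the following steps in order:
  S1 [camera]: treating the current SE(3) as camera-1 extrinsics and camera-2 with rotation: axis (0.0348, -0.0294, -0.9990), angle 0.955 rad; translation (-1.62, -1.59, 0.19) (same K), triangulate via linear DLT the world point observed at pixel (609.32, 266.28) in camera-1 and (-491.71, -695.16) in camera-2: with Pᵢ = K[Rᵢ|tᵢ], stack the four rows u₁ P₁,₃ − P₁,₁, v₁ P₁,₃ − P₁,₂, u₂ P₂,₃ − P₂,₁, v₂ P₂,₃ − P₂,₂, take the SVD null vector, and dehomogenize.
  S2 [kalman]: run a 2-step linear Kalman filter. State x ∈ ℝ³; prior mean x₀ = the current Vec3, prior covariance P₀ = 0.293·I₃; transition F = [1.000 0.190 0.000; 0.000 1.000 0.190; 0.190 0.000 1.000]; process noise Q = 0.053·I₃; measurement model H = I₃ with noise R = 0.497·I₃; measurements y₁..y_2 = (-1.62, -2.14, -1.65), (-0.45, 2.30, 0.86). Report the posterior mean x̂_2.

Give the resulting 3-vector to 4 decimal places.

result = (-0.5646, -0.2646, 0.7289)

source (fourbar_fk): coupler pose = R=[0.6224 -0.7827 0.0000; 0.7827 0.6224 0.0000; 0.0000 0.0000 1.0000], t=(-0.8111, 0.4946, 0.0000)
after S1 (triangulate): (0.6709, -1.5596, 1.9747)
after S2 (kf_track): (-0.5646, -0.2646, 0.7289)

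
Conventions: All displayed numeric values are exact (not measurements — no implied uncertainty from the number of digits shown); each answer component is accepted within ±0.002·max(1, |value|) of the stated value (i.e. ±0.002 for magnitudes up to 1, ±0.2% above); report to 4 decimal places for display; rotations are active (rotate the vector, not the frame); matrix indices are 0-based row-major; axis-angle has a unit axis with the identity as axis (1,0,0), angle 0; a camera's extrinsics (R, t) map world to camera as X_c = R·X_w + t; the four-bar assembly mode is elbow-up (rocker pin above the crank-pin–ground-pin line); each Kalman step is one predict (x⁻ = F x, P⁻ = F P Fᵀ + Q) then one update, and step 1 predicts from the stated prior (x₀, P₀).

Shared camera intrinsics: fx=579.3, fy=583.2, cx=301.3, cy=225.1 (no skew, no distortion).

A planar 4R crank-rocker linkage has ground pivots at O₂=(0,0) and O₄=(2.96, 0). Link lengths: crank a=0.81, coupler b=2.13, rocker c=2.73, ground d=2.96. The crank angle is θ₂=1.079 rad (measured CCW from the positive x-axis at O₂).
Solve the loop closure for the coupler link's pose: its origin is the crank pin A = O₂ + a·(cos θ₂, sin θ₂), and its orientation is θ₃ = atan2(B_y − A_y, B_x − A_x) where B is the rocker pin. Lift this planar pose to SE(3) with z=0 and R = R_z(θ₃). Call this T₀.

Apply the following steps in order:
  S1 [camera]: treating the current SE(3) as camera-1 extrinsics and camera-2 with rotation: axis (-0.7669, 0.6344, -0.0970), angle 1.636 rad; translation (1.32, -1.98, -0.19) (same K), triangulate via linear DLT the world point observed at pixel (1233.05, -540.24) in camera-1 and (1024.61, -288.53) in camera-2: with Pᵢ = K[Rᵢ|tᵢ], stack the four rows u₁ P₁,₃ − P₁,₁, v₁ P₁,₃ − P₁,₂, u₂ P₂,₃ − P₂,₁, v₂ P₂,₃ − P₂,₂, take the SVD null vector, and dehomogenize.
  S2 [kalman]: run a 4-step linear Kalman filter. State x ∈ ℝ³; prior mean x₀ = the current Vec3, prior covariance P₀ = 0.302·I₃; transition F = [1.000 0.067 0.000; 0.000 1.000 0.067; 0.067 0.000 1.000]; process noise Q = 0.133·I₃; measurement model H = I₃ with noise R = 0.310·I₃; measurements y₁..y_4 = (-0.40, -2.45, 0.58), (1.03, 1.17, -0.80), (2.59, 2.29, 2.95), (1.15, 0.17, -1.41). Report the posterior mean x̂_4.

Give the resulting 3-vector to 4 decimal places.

source (fourbar_fk): coupler pose = R=[0.6062 -0.7953 0.0000; 0.7953 0.6062 0.0000; 0.0000 0.0000 1.0000], t=(0.3825, 0.7140, 0.0000)
after S1 (triangulate): (-0.8558, -1.8239, 0.8171)
after S2 (kf_track): (1.2571, 0.5817, 0.1315)

result = (1.2571, 0.5817, 0.1315)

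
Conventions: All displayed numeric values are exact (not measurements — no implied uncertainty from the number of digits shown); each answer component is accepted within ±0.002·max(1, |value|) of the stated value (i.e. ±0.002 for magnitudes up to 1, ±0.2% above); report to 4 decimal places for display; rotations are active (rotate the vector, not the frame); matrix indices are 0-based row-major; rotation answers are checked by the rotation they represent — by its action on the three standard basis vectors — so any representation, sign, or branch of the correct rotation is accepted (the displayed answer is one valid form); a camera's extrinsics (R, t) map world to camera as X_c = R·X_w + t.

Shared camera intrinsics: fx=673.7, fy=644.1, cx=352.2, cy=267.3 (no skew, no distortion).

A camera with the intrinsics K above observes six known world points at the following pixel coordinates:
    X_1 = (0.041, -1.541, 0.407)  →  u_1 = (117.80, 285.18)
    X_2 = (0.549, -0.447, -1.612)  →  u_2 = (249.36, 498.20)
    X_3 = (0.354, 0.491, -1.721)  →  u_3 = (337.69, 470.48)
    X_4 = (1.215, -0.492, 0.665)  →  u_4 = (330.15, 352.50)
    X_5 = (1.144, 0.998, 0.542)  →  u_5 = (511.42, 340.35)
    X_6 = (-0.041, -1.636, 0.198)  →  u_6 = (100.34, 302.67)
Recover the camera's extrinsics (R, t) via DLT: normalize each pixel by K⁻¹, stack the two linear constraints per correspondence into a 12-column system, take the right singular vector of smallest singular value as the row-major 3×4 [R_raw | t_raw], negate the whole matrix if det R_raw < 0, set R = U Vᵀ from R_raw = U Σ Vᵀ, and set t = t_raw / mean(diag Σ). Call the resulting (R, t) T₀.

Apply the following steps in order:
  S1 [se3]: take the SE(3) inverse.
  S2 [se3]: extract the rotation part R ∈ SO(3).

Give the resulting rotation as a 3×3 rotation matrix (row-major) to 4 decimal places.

rotation (matrix) = ((0.3908, 0.5591, -0.7313), (0.8917, -0.0329, 0.4514), (0.2283, -0.8285, -0.5114))

source (pnp_recover): camera pose = R=[0.3908 0.8917 0.2283; 0.5591 -0.0329 -0.8285; -0.7313 0.4514 -0.5114], t=(-0.3196, 0.3900, 5.4890)
after S1 (invert_se3): R=[0.3908 0.5591 -0.7313; 0.8917 -0.0329 0.4514; 0.2283 -0.8285 -0.5114], t=(3.9206, -2.1797, 3.2032)
after S2 (rot_of_se3): [0.3908 0.5591 -0.7313; 0.8917 -0.0329 0.4514; 0.2283 -0.8285 -0.5114]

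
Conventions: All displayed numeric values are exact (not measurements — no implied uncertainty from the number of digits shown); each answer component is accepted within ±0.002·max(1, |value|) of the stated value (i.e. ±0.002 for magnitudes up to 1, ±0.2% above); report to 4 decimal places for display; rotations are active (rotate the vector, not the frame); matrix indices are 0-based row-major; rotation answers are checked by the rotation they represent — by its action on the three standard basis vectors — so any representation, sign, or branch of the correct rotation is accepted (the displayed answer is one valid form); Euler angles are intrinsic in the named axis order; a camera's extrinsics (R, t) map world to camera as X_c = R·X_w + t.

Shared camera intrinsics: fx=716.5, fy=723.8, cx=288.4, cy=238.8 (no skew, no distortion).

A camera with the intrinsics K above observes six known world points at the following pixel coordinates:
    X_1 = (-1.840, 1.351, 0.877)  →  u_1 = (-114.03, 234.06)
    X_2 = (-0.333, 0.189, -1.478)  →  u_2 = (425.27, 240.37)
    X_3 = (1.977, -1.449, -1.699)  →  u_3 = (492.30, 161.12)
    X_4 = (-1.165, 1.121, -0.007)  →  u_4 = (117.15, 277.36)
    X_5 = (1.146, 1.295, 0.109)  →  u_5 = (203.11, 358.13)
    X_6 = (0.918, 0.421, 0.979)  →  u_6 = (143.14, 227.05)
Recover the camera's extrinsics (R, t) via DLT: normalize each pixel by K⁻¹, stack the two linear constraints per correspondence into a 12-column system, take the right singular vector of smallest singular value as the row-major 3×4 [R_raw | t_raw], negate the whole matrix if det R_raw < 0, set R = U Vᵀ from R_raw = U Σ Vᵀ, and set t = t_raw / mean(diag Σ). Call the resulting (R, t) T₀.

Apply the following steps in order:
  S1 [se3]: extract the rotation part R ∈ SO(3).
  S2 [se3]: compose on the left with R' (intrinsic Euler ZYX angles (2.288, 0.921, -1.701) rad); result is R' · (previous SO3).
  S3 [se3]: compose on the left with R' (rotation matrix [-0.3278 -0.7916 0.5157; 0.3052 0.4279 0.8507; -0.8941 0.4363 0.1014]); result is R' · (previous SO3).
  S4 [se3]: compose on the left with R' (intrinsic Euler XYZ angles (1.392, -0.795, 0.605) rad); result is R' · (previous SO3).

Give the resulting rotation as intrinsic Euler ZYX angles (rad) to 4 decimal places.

rotation (euler_zyx) = (-0.9326, 0.2004, -0.2862)

source (pnp_recover): camera pose = R=[0.1646 -0.3357 -0.9275; 0.2902 0.9152 -0.2798; 0.9427 -0.2231 0.2481], t=(-0.3800, -0.4800, 5.2903)
after S1 (rot_of_se3): [0.1646 -0.3357 -0.9275; 0.2902 0.9152 -0.2798; 0.9427 -0.2231 0.2481]
after S2 (compose_so3): [-0.5269 0.8495 0.0277; -0.7606 -0.4567 -0.4613; -0.3792 -0.2642 0.8868]
after S3 (compose_so3): [0.5792 -0.0531 0.8134; -0.8089 -0.1609 0.5655; 0.1008 -0.9855 -0.1362]
after S4 (compose_so3): [0.5838 0.7370 0.3405; -0.7871 0.6167 0.0148; -0.1991 -0.2766 0.9401]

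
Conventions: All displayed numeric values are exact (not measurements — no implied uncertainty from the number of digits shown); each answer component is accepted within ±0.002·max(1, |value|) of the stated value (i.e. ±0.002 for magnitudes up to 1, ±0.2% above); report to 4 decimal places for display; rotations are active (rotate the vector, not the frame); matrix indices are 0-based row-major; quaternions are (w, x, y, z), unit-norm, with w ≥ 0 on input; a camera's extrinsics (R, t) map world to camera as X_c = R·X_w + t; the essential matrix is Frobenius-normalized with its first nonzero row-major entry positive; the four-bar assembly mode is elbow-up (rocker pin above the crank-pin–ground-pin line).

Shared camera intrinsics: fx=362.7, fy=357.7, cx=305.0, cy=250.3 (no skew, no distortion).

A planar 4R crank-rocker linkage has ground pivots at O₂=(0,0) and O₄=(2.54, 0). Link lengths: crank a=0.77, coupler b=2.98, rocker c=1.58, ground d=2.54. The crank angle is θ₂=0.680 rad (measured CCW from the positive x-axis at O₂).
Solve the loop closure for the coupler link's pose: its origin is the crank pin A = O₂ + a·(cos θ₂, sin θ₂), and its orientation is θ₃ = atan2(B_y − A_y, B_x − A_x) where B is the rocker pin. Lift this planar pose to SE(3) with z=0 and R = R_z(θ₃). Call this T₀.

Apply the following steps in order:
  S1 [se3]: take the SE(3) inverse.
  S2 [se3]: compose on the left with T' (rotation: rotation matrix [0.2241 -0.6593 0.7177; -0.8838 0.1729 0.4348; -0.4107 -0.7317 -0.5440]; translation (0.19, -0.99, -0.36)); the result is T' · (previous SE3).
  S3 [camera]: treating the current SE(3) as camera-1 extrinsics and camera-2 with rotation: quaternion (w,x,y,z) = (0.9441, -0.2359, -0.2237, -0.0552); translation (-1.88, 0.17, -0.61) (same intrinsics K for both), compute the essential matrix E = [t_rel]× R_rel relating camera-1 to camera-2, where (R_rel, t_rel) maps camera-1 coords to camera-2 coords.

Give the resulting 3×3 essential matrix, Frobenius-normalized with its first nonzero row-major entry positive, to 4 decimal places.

source (fourbar_fk): coupler pose = R=[0.9640 -0.2658 0.0000; 0.2658 0.9640 0.0000; 0.0000 0.0000 1.0000], t=(0.5987, 0.4842, 0.0000)
after S1 (invert_se3): R=[0.9640 0.2658 0.0000; -0.2658 0.9640 0.0000; 0.0000 0.0000 1.0000], t=(-0.7059, -0.3076, 0.0000)
after S2 (compose_se3): R=[0.3913 -0.5761 0.7177; -0.8980 -0.0682 0.4348; -0.2015 -0.8146 -0.5440], t=(0.2346, -0.4193, 0.1550)
after S3 (essential): [0.0791 0.0304 -0.2547; 0.6569 0.2163 -0.0832; 0.1183 0.0270 0.6543]

matrix = [0.0791 0.0304 -0.2547; 0.6569 0.2163 -0.0832; 0.1183 0.0270 0.6543]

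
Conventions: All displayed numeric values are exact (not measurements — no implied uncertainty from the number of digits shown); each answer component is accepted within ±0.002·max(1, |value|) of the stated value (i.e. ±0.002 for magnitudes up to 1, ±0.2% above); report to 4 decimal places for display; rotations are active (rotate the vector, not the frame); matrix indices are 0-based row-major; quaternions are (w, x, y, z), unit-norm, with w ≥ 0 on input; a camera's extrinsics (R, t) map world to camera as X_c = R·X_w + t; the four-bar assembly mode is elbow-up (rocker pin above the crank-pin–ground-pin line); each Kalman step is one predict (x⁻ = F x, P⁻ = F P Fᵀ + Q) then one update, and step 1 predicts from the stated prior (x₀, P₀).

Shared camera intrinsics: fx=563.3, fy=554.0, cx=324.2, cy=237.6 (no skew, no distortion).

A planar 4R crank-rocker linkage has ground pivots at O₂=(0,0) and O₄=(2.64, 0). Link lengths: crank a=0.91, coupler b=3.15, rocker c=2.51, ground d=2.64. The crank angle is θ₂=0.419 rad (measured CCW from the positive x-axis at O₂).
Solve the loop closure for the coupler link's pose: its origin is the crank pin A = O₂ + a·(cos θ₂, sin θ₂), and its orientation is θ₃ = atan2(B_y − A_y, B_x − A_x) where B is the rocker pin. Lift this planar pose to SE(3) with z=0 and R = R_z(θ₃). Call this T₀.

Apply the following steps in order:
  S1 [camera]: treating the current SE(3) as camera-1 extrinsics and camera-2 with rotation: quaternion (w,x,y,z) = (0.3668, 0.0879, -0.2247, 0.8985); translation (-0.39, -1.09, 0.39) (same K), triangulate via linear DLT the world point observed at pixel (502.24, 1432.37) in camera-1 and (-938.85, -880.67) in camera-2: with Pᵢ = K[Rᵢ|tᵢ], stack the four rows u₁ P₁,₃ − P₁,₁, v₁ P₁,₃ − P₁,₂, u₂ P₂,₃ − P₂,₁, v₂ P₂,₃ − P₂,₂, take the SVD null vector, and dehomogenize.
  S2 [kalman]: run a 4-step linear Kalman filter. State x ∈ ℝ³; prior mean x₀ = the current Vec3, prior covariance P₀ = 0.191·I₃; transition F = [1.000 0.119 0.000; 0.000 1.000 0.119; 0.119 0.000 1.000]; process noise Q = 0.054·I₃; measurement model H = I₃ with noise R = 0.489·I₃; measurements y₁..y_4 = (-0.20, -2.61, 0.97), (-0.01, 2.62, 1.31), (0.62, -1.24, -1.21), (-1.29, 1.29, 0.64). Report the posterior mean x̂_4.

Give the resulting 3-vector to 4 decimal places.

source (fourbar_fk): coupler pose = R=[0.7520 -0.6592 0.0000; 0.6592 0.7520 0.0000; 0.0000 0.0000 1.0000], t=(0.8313, 0.3702, 0.0000)
after S1 (triangulate): (0.9976, 1.8596, 1.1250)
after S2 (kf_track): (0.0465, 0.6895, 0.5099)

result = (0.0465, 0.6895, 0.5099)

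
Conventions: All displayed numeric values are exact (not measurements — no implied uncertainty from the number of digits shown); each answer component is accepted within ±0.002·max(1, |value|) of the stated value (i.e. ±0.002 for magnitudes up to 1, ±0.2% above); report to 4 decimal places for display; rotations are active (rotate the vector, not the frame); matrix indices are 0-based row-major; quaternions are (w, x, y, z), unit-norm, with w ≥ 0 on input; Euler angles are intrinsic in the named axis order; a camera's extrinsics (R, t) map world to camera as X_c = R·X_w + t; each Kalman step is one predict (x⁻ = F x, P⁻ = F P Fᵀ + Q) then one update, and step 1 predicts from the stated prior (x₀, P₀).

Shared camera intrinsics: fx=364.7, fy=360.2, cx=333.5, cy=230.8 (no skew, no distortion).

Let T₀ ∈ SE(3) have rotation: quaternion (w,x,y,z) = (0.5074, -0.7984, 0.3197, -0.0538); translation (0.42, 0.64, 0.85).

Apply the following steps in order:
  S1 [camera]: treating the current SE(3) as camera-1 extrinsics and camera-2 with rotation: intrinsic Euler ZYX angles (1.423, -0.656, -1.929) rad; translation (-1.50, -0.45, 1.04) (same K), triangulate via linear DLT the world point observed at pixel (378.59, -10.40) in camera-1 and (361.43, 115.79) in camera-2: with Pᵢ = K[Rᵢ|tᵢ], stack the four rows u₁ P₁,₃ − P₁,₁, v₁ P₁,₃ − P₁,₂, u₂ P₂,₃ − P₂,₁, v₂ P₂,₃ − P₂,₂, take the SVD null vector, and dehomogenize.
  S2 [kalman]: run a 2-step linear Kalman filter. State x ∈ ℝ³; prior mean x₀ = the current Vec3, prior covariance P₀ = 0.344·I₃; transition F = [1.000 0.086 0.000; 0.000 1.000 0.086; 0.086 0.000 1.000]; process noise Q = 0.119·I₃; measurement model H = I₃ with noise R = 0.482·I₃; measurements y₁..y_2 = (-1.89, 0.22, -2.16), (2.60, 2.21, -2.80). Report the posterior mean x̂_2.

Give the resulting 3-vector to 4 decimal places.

result = (0.7808, 0.8601, -2.2519)

after S1 (triangulate): (0.6168, -0.0641, -1.7947)
after S2 (kf_track): (0.7808, 0.8601, -2.2519)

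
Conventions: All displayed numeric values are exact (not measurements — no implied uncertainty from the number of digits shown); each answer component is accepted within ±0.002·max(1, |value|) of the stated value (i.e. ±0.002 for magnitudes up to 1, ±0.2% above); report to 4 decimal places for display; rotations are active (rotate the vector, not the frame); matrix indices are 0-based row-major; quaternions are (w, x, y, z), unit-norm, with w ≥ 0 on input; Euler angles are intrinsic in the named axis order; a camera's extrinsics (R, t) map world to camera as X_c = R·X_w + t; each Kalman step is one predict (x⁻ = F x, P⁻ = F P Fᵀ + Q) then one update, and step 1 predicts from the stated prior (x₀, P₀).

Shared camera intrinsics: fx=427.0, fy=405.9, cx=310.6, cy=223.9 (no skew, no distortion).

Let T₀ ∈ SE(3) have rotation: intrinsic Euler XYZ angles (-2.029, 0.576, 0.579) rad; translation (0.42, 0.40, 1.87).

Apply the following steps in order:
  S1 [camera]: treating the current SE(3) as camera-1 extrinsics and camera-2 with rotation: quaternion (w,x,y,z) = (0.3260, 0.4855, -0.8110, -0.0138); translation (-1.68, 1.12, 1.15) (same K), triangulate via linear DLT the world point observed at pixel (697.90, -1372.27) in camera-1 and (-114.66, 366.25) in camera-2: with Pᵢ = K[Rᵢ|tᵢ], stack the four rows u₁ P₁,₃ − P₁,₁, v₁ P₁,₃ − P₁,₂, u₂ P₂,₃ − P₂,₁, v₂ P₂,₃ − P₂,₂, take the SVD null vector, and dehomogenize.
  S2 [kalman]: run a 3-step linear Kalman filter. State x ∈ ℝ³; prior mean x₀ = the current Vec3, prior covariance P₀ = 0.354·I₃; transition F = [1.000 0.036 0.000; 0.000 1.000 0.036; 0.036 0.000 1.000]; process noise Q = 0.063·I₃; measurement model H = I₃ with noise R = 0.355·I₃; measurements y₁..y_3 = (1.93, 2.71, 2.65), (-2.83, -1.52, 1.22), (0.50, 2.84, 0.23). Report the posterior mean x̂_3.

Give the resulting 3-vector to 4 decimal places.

result = (0.1196, 1.4826, 0.8168)

after S1 (triangulate): (1.4184, 1.6037, -0.7254)
after S2 (kf_track): (0.1196, 1.4826, 0.8168)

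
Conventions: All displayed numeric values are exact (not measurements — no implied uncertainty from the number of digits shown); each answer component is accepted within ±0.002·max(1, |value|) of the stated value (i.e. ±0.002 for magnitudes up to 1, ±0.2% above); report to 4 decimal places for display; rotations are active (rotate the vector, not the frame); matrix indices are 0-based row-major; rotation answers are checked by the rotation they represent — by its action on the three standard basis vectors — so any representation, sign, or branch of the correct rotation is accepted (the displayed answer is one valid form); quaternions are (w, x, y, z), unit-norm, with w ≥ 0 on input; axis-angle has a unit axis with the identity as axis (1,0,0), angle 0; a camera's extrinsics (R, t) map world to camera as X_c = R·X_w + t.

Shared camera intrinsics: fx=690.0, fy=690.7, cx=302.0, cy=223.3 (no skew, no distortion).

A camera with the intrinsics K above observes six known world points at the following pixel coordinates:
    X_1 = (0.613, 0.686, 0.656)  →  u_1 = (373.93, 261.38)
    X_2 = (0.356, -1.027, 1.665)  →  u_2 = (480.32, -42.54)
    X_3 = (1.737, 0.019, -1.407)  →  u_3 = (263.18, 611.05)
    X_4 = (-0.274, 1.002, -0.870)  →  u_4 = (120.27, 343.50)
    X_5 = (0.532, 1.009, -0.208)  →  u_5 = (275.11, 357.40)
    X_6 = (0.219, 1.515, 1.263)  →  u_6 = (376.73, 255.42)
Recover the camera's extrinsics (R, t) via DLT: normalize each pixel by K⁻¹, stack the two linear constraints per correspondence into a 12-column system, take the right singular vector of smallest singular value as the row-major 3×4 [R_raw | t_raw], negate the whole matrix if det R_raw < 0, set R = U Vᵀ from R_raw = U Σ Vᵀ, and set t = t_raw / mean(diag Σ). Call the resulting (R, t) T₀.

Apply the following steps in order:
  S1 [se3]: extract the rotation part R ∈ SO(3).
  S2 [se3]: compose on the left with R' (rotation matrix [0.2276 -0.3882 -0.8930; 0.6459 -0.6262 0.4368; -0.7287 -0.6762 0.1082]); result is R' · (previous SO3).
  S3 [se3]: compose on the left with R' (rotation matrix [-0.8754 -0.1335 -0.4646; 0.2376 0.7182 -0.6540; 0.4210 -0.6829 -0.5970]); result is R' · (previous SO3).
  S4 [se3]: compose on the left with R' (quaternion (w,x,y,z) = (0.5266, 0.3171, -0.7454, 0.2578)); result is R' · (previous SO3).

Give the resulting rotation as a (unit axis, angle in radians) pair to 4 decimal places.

source (pnp_recover): camera pose = R=[0.7117 -0.0105 0.7024; 0.5350 0.6562 -0.5322; -0.4554 0.7545 0.4726], t=(-0.4001, -0.1699, 4.1498)
after S1 (rot_of_se3): [0.7117 -0.0105 0.7024; 0.5350 0.6562 -0.5322; -0.4554 0.7545 0.4726]
after S2 (compose_so3): [0.3610 -0.9309 -0.0556; -0.0742 -0.0881 0.9933; -0.9296 -0.3544 -0.1009]
after S3 (compose_so3): [0.1258 0.9914 -0.0371; 0.6404 -0.0526 0.7662; 0.7576 -0.1202 -0.6415]
after S4 (compose_so3): [-0.9783 -0.1283 -0.1625; -0.1431 -0.1482 0.9786; -0.1496 0.9806 0.1266]

rotation (axis_angle) = ((0.1039, -0.6526, -0.7505), 3.1317)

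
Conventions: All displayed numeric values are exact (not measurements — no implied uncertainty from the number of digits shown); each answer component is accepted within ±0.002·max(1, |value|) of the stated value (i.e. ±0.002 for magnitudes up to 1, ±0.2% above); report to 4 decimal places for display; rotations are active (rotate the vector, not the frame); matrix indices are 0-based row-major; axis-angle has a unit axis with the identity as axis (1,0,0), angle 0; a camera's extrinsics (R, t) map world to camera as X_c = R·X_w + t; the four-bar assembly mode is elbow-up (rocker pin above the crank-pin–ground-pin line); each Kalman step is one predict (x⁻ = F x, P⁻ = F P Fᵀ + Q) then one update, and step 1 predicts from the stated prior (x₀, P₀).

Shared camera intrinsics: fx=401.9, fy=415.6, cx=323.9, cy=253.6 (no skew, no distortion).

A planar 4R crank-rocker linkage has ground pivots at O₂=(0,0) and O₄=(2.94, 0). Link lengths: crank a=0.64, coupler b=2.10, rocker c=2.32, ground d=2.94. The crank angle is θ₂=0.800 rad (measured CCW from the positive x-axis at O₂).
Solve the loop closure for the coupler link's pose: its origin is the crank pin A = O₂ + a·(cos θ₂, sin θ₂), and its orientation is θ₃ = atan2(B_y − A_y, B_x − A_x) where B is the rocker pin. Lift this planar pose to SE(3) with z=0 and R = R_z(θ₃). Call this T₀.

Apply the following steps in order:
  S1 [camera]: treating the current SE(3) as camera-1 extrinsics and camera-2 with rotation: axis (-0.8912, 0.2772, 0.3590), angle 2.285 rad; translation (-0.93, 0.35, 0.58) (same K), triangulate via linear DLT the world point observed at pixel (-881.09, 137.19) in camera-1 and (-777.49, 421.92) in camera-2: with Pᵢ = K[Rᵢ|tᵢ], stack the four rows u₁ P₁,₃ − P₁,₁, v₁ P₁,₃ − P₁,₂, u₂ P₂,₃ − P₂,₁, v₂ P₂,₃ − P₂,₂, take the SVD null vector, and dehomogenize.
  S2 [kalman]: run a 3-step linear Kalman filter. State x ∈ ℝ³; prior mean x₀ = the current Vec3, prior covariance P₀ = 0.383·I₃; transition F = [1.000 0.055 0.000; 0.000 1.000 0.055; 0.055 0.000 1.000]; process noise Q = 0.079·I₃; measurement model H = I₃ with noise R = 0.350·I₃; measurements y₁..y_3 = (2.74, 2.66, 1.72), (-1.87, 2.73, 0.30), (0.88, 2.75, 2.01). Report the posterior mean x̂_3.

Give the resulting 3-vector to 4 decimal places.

result = (0.2746, 2.5655, 1.3016)

source (fourbar_fk): coupler pose = R=[0.6595 -0.7517 0.0000; 0.7517 0.6595 0.0000; 0.0000 0.0000 1.0000], t=(0.4459, 0.4591, 0.0000)
after S1 (triangulate): (-1.7701, 1.1019, 0.5169)
after S2 (kf_track): (0.2746, 2.5655, 1.3016)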